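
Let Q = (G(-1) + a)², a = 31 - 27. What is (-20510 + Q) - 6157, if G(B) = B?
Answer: -26658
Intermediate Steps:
a = 4
Q = 9 (Q = (-1 + 4)² = 3² = 9)
(-20510 + Q) - 6157 = (-20510 + 9) - 6157 = -20501 - 6157 = -26658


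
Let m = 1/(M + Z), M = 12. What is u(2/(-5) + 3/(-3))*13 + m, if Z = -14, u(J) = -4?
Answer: -105/2 ≈ -52.500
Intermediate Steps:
m = -1/2 (m = 1/(12 - 14) = 1/(-2) = -1/2 ≈ -0.50000)
u(2/(-5) + 3/(-3))*13 + m = -4*13 - 1/2 = -52 - 1/2 = -105/2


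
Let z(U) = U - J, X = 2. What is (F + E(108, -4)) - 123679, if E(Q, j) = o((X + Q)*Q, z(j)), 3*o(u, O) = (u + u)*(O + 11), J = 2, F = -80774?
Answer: -164853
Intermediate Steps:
z(U) = -2 + U (z(U) = U - 1*2 = U - 2 = -2 + U)
o(u, O) = 2*u*(11 + O)/3 (o(u, O) = ((u + u)*(O + 11))/3 = ((2*u)*(11 + O))/3 = (2*u*(11 + O))/3 = 2*u*(11 + O)/3)
E(Q, j) = 2*Q*(2 + Q)*(9 + j)/3 (E(Q, j) = 2*((2 + Q)*Q)*(11 + (-2 + j))/3 = 2*(Q*(2 + Q))*(9 + j)/3 = 2*Q*(2 + Q)*(9 + j)/3)
(F + E(108, -4)) - 123679 = (-80774 + (⅔)*108*(2 + 108)*(9 - 4)) - 123679 = (-80774 + (⅔)*108*110*5) - 123679 = (-80774 + 39600) - 123679 = -41174 - 123679 = -164853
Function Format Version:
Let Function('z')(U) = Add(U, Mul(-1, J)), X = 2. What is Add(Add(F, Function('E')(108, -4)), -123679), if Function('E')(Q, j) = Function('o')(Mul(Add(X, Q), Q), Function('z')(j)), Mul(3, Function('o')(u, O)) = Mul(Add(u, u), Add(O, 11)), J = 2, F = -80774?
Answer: -164853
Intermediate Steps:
Function('z')(U) = Add(-2, U) (Function('z')(U) = Add(U, Mul(-1, 2)) = Add(U, -2) = Add(-2, U))
Function('o')(u, O) = Mul(Rational(2, 3), u, Add(11, O)) (Function('o')(u, O) = Mul(Rational(1, 3), Mul(Add(u, u), Add(O, 11))) = Mul(Rational(1, 3), Mul(Mul(2, u), Add(11, O))) = Mul(Rational(1, 3), Mul(2, u, Add(11, O))) = Mul(Rational(2, 3), u, Add(11, O)))
Function('E')(Q, j) = Mul(Rational(2, 3), Q, Add(2, Q), Add(9, j)) (Function('E')(Q, j) = Mul(Rational(2, 3), Mul(Add(2, Q), Q), Add(11, Add(-2, j))) = Mul(Rational(2, 3), Mul(Q, Add(2, Q)), Add(9, j)) = Mul(Rational(2, 3), Q, Add(2, Q), Add(9, j)))
Add(Add(F, Function('E')(108, -4)), -123679) = Add(Add(-80774, Mul(Rational(2, 3), 108, Add(2, 108), Add(9, -4))), -123679) = Add(Add(-80774, Mul(Rational(2, 3), 108, 110, 5)), -123679) = Add(Add(-80774, 39600), -123679) = Add(-41174, -123679) = -164853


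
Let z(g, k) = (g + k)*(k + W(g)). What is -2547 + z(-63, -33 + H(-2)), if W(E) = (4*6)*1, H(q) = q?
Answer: -1469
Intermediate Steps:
W(E) = 24 (W(E) = 24*1 = 24)
z(g, k) = (24 + k)*(g + k) (z(g, k) = (g + k)*(k + 24) = (g + k)*(24 + k) = (24 + k)*(g + k))
-2547 + z(-63, -33 + H(-2)) = -2547 + ((-33 - 2)² + 24*(-63) + 24*(-33 - 2) - 63*(-33 - 2)) = -2547 + ((-35)² - 1512 + 24*(-35) - 63*(-35)) = -2547 + (1225 - 1512 - 840 + 2205) = -2547 + 1078 = -1469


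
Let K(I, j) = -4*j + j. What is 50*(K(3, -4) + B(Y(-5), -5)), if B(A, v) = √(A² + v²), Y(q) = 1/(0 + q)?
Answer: 600 + 10*√626 ≈ 850.20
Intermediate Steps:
Y(q) = 1/q
K(I, j) = -3*j
50*(K(3, -4) + B(Y(-5), -5)) = 50*(-3*(-4) + √((1/(-5))² + (-5)²)) = 50*(12 + √((-⅕)² + 25)) = 50*(12 + √(1/25 + 25)) = 50*(12 + √(626/25)) = 50*(12 + √626/5) = 600 + 10*√626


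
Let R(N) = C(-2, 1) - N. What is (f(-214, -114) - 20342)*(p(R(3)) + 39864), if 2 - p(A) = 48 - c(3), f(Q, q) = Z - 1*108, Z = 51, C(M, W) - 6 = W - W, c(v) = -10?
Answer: -812043392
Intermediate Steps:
C(M, W) = 6 (C(M, W) = 6 + (W - W) = 6 + 0 = 6)
R(N) = 6 - N
f(Q, q) = -57 (f(Q, q) = 51 - 1*108 = 51 - 108 = -57)
p(A) = -56 (p(A) = 2 - (48 - 1*(-10)) = 2 - (48 + 10) = 2 - 1*58 = 2 - 58 = -56)
(f(-214, -114) - 20342)*(p(R(3)) + 39864) = (-57 - 20342)*(-56 + 39864) = -20399*39808 = -812043392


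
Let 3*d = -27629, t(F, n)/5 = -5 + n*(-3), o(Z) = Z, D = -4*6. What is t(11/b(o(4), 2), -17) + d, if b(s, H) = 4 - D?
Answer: -26939/3 ≈ -8979.7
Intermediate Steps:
D = -24
b(s, H) = 28 (b(s, H) = 4 - 1*(-24) = 4 + 24 = 28)
t(F, n) = -25 - 15*n (t(F, n) = 5*(-5 + n*(-3)) = 5*(-5 - 3*n) = -25 - 15*n)
d = -27629/3 (d = (⅓)*(-27629) = -27629/3 ≈ -9209.7)
t(11/b(o(4), 2), -17) + d = (-25 - 15*(-17)) - 27629/3 = (-25 + 255) - 27629/3 = 230 - 27629/3 = -26939/3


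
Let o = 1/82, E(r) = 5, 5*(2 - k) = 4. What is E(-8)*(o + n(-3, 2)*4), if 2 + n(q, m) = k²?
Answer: -4567/410 ≈ -11.139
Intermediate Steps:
k = 6/5 (k = 2 - ⅕*4 = 2 - ⅘ = 6/5 ≈ 1.2000)
n(q, m) = -14/25 (n(q, m) = -2 + (6/5)² = -2 + 36/25 = -14/25)
o = 1/82 ≈ 0.012195
E(-8)*(o + n(-3, 2)*4) = 5*(1/82 - 14/25*4) = 5*(1/82 - 56/25) = 5*(-4567/2050) = -4567/410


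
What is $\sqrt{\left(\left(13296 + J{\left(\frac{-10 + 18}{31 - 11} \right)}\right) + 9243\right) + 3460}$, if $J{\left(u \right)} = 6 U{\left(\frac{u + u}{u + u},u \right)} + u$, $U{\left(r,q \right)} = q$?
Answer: $\frac{\sqrt{650045}}{5} \approx 161.25$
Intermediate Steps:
$J{\left(u \right)} = 7 u$ ($J{\left(u \right)} = 6 u + u = 7 u$)
$\sqrt{\left(\left(13296 + J{\left(\frac{-10 + 18}{31 - 11} \right)}\right) + 9243\right) + 3460} = \sqrt{\left(\left(13296 + 7 \frac{-10 + 18}{31 - 11}\right) + 9243\right) + 3460} = \sqrt{\left(\left(13296 + 7 \cdot \frac{8}{20}\right) + 9243\right) + 3460} = \sqrt{\left(\left(13296 + 7 \cdot 8 \cdot \frac{1}{20}\right) + 9243\right) + 3460} = \sqrt{\left(\left(13296 + 7 \cdot \frac{2}{5}\right) + 9243\right) + 3460} = \sqrt{\left(\left(13296 + \frac{14}{5}\right) + 9243\right) + 3460} = \sqrt{\left(\frac{66494}{5} + 9243\right) + 3460} = \sqrt{\frac{112709}{5} + 3460} = \sqrt{\frac{130009}{5}} = \frac{\sqrt{650045}}{5}$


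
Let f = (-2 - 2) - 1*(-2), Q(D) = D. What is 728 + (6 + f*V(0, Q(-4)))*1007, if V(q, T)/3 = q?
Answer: 6770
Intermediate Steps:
f = -2 (f = -4 + 2 = -2)
V(q, T) = 3*q
728 + (6 + f*V(0, Q(-4)))*1007 = 728 + (6 - 6*0)*1007 = 728 + (6 - 2*0)*1007 = 728 + (6 + 0)*1007 = 728 + 6*1007 = 728 + 6042 = 6770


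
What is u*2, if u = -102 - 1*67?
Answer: -338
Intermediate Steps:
u = -169 (u = -102 - 67 = -169)
u*2 = -169*2 = -338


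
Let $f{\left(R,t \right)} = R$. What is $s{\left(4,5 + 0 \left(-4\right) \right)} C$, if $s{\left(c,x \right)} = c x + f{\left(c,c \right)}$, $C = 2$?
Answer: $48$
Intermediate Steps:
$s{\left(c,x \right)} = c + c x$ ($s{\left(c,x \right)} = c x + c = c + c x$)
$s{\left(4,5 + 0 \left(-4\right) \right)} C = 4 \left(1 + \left(5 + 0 \left(-4\right)\right)\right) 2 = 4 \left(1 + \left(5 + 0\right)\right) 2 = 4 \left(1 + 5\right) 2 = 4 \cdot 6 \cdot 2 = 24 \cdot 2 = 48$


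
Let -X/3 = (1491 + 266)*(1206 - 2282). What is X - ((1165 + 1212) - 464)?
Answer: 5669683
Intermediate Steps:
X = 5671596 (X = -3*(1491 + 266)*(1206 - 2282) = -5271*(-1076) = -3*(-1890532) = 5671596)
X - ((1165 + 1212) - 464) = 5671596 - ((1165 + 1212) - 464) = 5671596 - (2377 - 464) = 5671596 - 1*1913 = 5671596 - 1913 = 5669683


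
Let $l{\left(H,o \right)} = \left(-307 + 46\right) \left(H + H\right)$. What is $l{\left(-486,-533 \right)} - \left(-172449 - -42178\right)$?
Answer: $383963$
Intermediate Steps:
$l{\left(H,o \right)} = - 522 H$ ($l{\left(H,o \right)} = - 261 \cdot 2 H = - 522 H$)
$l{\left(-486,-533 \right)} - \left(-172449 - -42178\right) = \left(-522\right) \left(-486\right) - \left(-172449 - -42178\right) = 253692 - \left(-172449 + 42178\right) = 253692 - -130271 = 253692 + 130271 = 383963$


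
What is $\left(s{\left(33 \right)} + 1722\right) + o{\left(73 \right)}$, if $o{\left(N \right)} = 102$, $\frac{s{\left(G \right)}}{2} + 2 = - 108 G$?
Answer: $-5308$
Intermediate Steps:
$s{\left(G \right)} = -4 - 216 G$ ($s{\left(G \right)} = -4 + 2 \left(- 108 G\right) = -4 - 216 G$)
$\left(s{\left(33 \right)} + 1722\right) + o{\left(73 \right)} = \left(\left(-4 - 7128\right) + 1722\right) + 102 = \left(-7132 + 1722\right) + 102 = -5410 + 102 = -5308$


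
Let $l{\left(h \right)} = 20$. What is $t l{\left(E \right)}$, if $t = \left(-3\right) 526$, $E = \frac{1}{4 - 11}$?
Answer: $-31560$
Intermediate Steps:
$E = - \frac{1}{7}$ ($E = \frac{1}{-7} = - \frac{1}{7} \approx -0.14286$)
$t = -1578$
$t l{\left(E \right)} = \left(-1578\right) 20 = -31560$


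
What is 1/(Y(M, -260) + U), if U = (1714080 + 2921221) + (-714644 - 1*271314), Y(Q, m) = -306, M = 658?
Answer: 1/3649037 ≈ 2.7404e-7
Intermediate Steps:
U = 3649343 (U = 4635301 + (-714644 - 271314) = 4635301 - 985958 = 3649343)
1/(Y(M, -260) + U) = 1/(-306 + 3649343) = 1/3649037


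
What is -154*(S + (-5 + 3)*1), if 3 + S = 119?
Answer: -17556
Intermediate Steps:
S = 116 (S = -3 + 119 = 116)
-154*(S + (-5 + 3)*1) = -154*(116 + (-5 + 3)*1) = -154*(116 - 2*1) = -154*(116 - 2) = -154*114 = -17556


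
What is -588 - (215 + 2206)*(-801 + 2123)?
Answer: -3201150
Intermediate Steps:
-588 - (215 + 2206)*(-801 + 2123) = -588 - 2421*1322 = -588 - 1*3200562 = -588 - 3200562 = -3201150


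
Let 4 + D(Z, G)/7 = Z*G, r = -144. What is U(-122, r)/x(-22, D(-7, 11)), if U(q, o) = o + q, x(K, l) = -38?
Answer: 7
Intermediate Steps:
D(Z, G) = -28 + 7*G*Z (D(Z, G) = -28 + 7*(Z*G) = -28 + 7*(G*Z) = -28 + 7*G*Z)
U(-122, r)/x(-22, D(-7, 11)) = (-144 - 122)/(-38) = -266*(-1/38) = 7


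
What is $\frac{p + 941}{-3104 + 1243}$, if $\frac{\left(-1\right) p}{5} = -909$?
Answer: $- \frac{5486}{1861} \approx -2.9479$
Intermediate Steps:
$p = 4545$ ($p = \left(-5\right) \left(-909\right) = 4545$)
$\frac{p + 941}{-3104 + 1243} = \frac{4545 + 941}{-3104 + 1243} = \frac{5486}{-1861} = 5486 \left(- \frac{1}{1861}\right) = - \frac{5486}{1861}$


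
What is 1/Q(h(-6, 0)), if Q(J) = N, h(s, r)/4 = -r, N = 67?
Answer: 1/67 ≈ 0.014925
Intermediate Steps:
h(s, r) = -4*r (h(s, r) = 4*(-r) = -4*r)
Q(J) = 67
1/Q(h(-6, 0)) = 1/67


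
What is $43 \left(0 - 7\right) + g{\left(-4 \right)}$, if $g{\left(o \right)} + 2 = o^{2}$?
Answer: $-287$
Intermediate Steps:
$g{\left(o \right)} = -2 + o^{2}$
$43 \left(0 - 7\right) + g{\left(-4 \right)} = 43 \left(0 - 7\right) - \left(2 - \left(-4\right)^{2}\right) = 43 \left(-7\right) + \left(-2 + 16\right) = -301 + 14 = -287$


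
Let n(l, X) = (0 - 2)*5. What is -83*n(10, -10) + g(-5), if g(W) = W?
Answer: 825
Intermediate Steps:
n(l, X) = -10 (n(l, X) = -2*5 = -10)
-83*n(10, -10) + g(-5) = -83*(-10) - 5 = 830 - 5 = 825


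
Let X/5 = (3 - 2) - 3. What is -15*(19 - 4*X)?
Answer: -885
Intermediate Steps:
X = -10 (X = 5*((3 - 2) - 3) = 5*(1 - 3) = 5*(-2) = -10)
-15*(19 - 4*X) = -15*(19 - 4*(-10)) = -15*(19 + 40) = -15*59 = -885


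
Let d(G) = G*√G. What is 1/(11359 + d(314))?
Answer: 11359/98067737 - 314*√314/98067737 ≈ 5.9091e-5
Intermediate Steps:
d(G) = G^(3/2)
1/(11359 + d(314)) = 1/(11359 + 314^(3/2)) = 1/(11359 + 314*√314)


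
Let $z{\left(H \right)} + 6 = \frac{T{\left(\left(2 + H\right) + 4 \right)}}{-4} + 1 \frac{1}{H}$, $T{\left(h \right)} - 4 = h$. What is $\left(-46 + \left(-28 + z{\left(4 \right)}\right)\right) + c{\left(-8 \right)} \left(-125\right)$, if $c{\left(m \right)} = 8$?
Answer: $- \frac{4333}{4} \approx -1083.3$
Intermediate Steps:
$T{\left(h \right)} = 4 + h$
$z{\left(H \right)} = - \frac{17}{2} + \frac{1}{H} - \frac{H}{4}$ ($z{\left(H \right)} = -6 + \left(\frac{4 + \left(\left(2 + H\right) + 4\right)}{-4} + 1 \frac{1}{H}\right) = -6 + \left(\left(4 + \left(6 + H\right)\right) \left(- \frac{1}{4}\right) + \frac{1}{H}\right) = -6 + \left(\left(10 + H\right) \left(- \frac{1}{4}\right) + \frac{1}{H}\right) = -6 - \left(\frac{5}{2} - \frac{1}{H} + \frac{H}{4}\right) = - \frac{17}{2} + \frac{1}{H} - \frac{H}{4}$)
$\left(-46 + \left(-28 + z{\left(4 \right)}\right)\right) + c{\left(-8 \right)} \left(-125\right) = \left(-46 - \left(28 - \frac{4 - 4 \left(34 + 4\right)}{4 \cdot 4}\right)\right) + 8 \left(-125\right) = \left(-46 - \left(28 - \frac{4 - 4 \cdot 38}{16}\right)\right) - 1000 = \left(-46 - \left(28 - \frac{4 - 152}{16}\right)\right) - 1000 = \left(-46 - \left(28 - - \frac{37}{4}\right)\right) - 1000 = \left(-46 - \frac{149}{4}\right) - 1000 = - \frac{333}{4} - 1000 = - \frac{4333}{4}$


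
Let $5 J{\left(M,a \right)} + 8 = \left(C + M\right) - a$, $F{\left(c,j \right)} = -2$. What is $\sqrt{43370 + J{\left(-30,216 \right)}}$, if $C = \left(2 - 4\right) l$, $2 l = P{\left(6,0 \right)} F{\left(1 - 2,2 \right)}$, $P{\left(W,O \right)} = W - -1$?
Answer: $\sqrt{43322} \approx 208.14$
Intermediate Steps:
$P{\left(W,O \right)} = 1 + W$ ($P{\left(W,O \right)} = W + 1 = 1 + W$)
$l = -7$ ($l = \frac{\left(1 + 6\right) \left(-2\right)}{2} = \frac{7 \left(-2\right)}{2} = \frac{1}{2} \left(-14\right) = -7$)
$C = 14$ ($C = \left(2 - 4\right) \left(-7\right) = \left(-2\right) \left(-7\right) = 14$)
$J{\left(M,a \right)} = \frac{6}{5} - \frac{a}{5} + \frac{M}{5}$ ($J{\left(M,a \right)} = - \frac{8}{5} + \frac{\left(14 + M\right) - a}{5} = - \frac{8}{5} + \frac{14 + M - a}{5} = - \frac{8}{5} + \left(\frac{14}{5} - \frac{a}{5} + \frac{M}{5}\right) = \frac{6}{5} - \frac{a}{5} + \frac{M}{5}$)
$\sqrt{43370 + J{\left(-30,216 \right)}} = \sqrt{43370 + \left(\frac{6}{5} - \frac{216}{5} + \frac{1}{5} \left(-30\right)\right)} = \sqrt{43370 - 48} = \sqrt{43322}$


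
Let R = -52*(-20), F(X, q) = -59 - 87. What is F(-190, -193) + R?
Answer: 894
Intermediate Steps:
F(X, q) = -146
R = 1040
F(-190, -193) + R = -146 + 1040 = 894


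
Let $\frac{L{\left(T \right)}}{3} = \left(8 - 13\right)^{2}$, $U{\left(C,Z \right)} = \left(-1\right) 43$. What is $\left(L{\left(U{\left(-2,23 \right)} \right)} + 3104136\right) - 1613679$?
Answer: $1490532$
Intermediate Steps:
$U{\left(C,Z \right)} = -43$
$L{\left(T \right)} = 75$ ($L{\left(T \right)} = 3 \left(8 - 13\right)^{2} = 3 \left(-5\right)^{2} = 3 \cdot 25 = 75$)
$\left(L{\left(U{\left(-2,23 \right)} \right)} + 3104136\right) - 1613679 = \left(75 + 3104136\right) - 1613679 = 3104211 - 1613679 = 1490532$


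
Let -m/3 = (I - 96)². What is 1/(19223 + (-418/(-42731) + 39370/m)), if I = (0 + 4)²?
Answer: 4318080/82997639767 ≈ 5.2027e-5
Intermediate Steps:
I = 16 (I = 4² = 16)
m = -19200 (m = -3*(16 - 96)² = -3*(-80)² = -3*6400 = -19200)
1/(19223 + (-418/(-42731) + 39370/m)) = 1/(19223 + (-418/(-42731) + 39370/(-19200))) = 1/(19223 + (-418*(-1/42731) + 39370*(-1/19200))) = 1/(19223 + (22/2249 - 3937/1920)) = 1/(19223 - 8812073/4318080) = 1/(82997639767/4318080) = 4318080/82997639767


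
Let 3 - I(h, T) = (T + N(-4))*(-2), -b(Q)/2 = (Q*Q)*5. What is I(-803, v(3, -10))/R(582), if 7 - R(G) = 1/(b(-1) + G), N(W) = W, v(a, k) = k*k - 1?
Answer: 110396/4003 ≈ 27.578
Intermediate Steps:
b(Q) = -10*Q² (b(Q) = -2*Q*Q*5 = -2*Q²*5 = -10*Q²)
v(a, k) = -1 + k² (v(a, k) = k² - 1 = -1 + k²)
R(G) = 7 - 1/(-10 + G) (R(G) = 7 - 1/(-10*(-1)² + G) = 7 - 1/(-10*1 + G) = 7 - 1/(-10 + G))
I(h, T) = -5 + 2*T (I(h, T) = 3 - (T - 4)*(-2) = 3 - (-4 + T)*(-2) = 3 - (8 - 2*T) = 3 + (-8 + 2*T) = -5 + 2*T)
I(-803, v(3, -10))/R(582) = (-5 + 2*(-1 + (-10)²))/(((-71 + 7*582)/(-10 + 582))) = (-5 + 2*(-1 + 100))/(((-71 + 4074)/572)) = (-5 + 2*99)/(((1/572)*4003)) = (-5 + 198)/(4003/572) = 193*(572/4003) = 110396/4003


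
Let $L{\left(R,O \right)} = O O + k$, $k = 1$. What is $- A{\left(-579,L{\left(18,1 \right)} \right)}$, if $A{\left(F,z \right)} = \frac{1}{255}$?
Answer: $- \frac{1}{255} \approx -0.0039216$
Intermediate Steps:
$L{\left(R,O \right)} = 1 + O^{2}$ ($L{\left(R,O \right)} = O O + 1 = O^{2} + 1 = 1 + O^{2}$)
$A{\left(F,z \right)} = \frac{1}{255}$
$- A{\left(-579,L{\left(18,1 \right)} \right)} = \left(-1\right) \frac{1}{255} = - \frac{1}{255}$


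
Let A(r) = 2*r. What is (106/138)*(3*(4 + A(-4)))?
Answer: -212/23 ≈ -9.2174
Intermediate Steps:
(106/138)*(3*(4 + A(-4))) = (106/138)*(3*(4 + 2*(-4))) = (106*(1/138))*(3*(4 - 8)) = 53*(3*(-4))/69 = (53/69)*(-12) = -212/23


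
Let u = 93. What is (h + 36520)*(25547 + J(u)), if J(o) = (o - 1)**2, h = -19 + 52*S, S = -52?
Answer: 1149469767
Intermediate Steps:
h = -2723 (h = -19 + 52*(-52) = -19 - 2704 = -2723)
J(o) = (-1 + o)**2
(h + 36520)*(25547 + J(u)) = (-2723 + 36520)*(25547 + (-1 + 93)**2) = 33797*(25547 + 92**2) = 33797*(25547 + 8464) = 33797*34011 = 1149469767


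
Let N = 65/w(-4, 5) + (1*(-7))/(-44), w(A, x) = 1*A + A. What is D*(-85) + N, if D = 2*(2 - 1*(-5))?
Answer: -105421/88 ≈ -1198.0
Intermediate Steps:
w(A, x) = 2*A (w(A, x) = A + A = 2*A)
N = -701/88 (N = 65/((2*(-4))) + (1*(-7))/(-44) = 65/(-8) - 7*(-1/44) = 65*(-⅛) + 7/44 = -65/8 + 7/44 = -701/88 ≈ -7.9659)
D = 14 (D = 2*(2 + 5) = 2*7 = 14)
D*(-85) + N = 14*(-85) - 701/88 = -1190 - 701/88 = -105421/88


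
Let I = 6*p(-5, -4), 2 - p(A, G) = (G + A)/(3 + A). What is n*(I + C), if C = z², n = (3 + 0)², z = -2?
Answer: -99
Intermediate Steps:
n = 9 (n = 3² = 9)
C = 4 (C = (-2)² = 4)
p(A, G) = 2 - (A + G)/(3 + A) (p(A, G) = 2 - (G + A)/(3 + A) = 2 - (A + G)/(3 + A))
I = -15 (I = 6*((6 - 5 - 1*(-4))/(3 - 5)) = 6*((6 - 5 + 4)/(-2)) = 6*(-½*5) = 6*(-5/2) = -15)
n*(I + C) = 9*(-15 + 4) = 9*(-11) = -99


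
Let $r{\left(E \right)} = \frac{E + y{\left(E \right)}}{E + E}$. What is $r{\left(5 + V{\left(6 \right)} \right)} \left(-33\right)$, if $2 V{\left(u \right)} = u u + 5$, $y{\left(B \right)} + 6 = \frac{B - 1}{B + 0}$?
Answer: $- \frac{22957}{1734} \approx -13.239$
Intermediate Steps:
$y{\left(B \right)} = -6 + \frac{-1 + B}{B}$ ($y{\left(B \right)} = -6 + \frac{B - 1}{B + 0} = -6 + \frac{-1 + B}{B}$)
$V{\left(u \right)} = \frac{5}{2} + \frac{u^{2}}{2}$ ($V{\left(u \right)} = \frac{u u + 5}{2} = \frac{u^{2} + 5}{2} = \frac{5 + u^{2}}{2} = \frac{5}{2} + \frac{u^{2}}{2}$)
$r{\left(E \right)} = \frac{-5 + E - \frac{1}{E}}{2 E}$ ($r{\left(E \right)} = \frac{E - \left(5 + \frac{1}{E}\right)}{E + E} = \frac{-5 + E - \frac{1}{E}}{2 E}$)
$r{\left(5 + V{\left(6 \right)} \right)} \left(-33\right) = \frac{-1 - \left(5 + \left(\frac{5}{2} + \frac{6^{2}}{2}\right)\right) \left(5 - \left(5 + \left(\frac{5}{2} + \frac{6^{2}}{2}\right)\right)\right)}{2 \left(5 + \left(\frac{5}{2} + \frac{6^{2}}{2}\right)\right)^{2}} \left(-33\right) = \frac{-1 - \left(5 + \left(\frac{5}{2} + \frac{1}{2} \cdot 36\right)\right) \left(5 - \left(5 + \left(\frac{5}{2} + \frac{1}{2} \cdot 36\right)\right)\right)}{2 \left(5 + \left(\frac{5}{2} + \frac{1}{2} \cdot 36\right)\right)^{2}} \left(-33\right) = \frac{-1 - \left(5 + \left(\frac{5}{2} + 18\right)\right) \left(5 - \left(5 + \left(\frac{5}{2} + 18\right)\right)\right)}{2 \left(5 + \left(\frac{5}{2} + 18\right)\right)^{2}} \left(-33\right) = \frac{-1 - \left(5 + \frac{41}{2}\right) \left(5 - \left(5 + \frac{41}{2}\right)\right)}{2 \left(5 + \frac{41}{2}\right)^{2}} \left(-33\right) = \frac{-1 - \frac{51 \left(5 - \frac{51}{2}\right)}{2}}{2 \cdot \frac{2601}{4}} \left(-33\right) = \frac{1}{2} \cdot \frac{4}{2601} \left(-1 - \frac{51 \left(5 - \frac{51}{2}\right)}{2}\right) \left(-33\right) = \frac{1}{2} \cdot \frac{4}{2601} \left(-1 - \frac{51}{2} \left(- \frac{41}{2}\right)\right) \left(-33\right) = \frac{1}{2} \cdot \frac{4}{2601} \left(-1 + \frac{2091}{4}\right) \left(-33\right) = \frac{1}{2} \cdot \frac{4}{2601} \cdot \frac{2087}{4} \left(-33\right) = \frac{2087}{5202} \left(-33\right) = - \frac{22957}{1734}$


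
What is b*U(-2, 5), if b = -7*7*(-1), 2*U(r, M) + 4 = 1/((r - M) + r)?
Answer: -1813/18 ≈ -100.72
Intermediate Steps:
U(r, M) = -2 + 1/(2*(-M + 2*r)) (U(r, M) = -2 + 1/(2*((r - M) + r)) = -2 + 1/(2*(-M + 2*r)))
b = 49 (b = -49*(-1) = 49)
b*U(-2, 5) = 49*((-1 - 4*5 + 8*(-2))/(2*(5 - 2*(-2)))) = 49*((-1 - 20 - 16)/(2*(5 + 4))) = 49*((1/2)*(-37)/9) = 49*((1/2)*(1/9)*(-37)) = 49*(-37/18) = -1813/18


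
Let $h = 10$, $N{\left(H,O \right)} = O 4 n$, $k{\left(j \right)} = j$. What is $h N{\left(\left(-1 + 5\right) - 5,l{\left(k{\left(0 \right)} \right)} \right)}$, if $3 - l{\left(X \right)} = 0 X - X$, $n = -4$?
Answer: $-480$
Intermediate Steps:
$l{\left(X \right)} = 3 + X$ ($l{\left(X \right)} = 3 - \left(0 X - X\right) = 3 - \left(0 - X\right) = 3 - - X = 3 + X$)
$N{\left(H,O \right)} = - 16 O$ ($N{\left(H,O \right)} = O 4 \left(-4\right) = 4 O \left(-4\right) = - 16 O$)
$h N{\left(\left(-1 + 5\right) - 5,l{\left(k{\left(0 \right)} \right)} \right)} = 10 \left(- 16 \left(3 + 0\right)\right) = 10 \left(\left(-16\right) 3\right) = 10 \left(-48\right) = -480$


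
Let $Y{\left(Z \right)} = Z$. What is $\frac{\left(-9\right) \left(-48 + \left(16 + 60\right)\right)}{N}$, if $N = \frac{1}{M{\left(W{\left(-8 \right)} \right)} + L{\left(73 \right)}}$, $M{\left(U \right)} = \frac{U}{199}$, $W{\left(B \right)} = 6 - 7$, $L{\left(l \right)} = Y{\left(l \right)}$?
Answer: $- \frac{3660552}{199} \approx -18395.0$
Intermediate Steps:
$L{\left(l \right)} = l$
$W{\left(B \right)} = -1$
$M{\left(U \right)} = \frac{U}{199}$ ($M{\left(U \right)} = U \frac{1}{199} = \frac{U}{199}$)
$N = \frac{199}{14526}$ ($N = \frac{1}{\frac{1}{199} \left(-1\right) + 73} = \frac{1}{- \frac{1}{199} + 73} = \frac{1}{\frac{14526}{199}} = \frac{199}{14526} \approx 0.0137$)
$\frac{\left(-9\right) \left(-48 + \left(16 + 60\right)\right)}{N} = \frac{\left(-9\right) \left(-48 + \left(16 + 60\right)\right)}{\frac{199}{14526}} = - 9 \left(-48 + 76\right) \frac{14526}{199} = \left(-9\right) 28 \cdot \frac{14526}{199} = \left(-252\right) \frac{14526}{199} = - \frac{3660552}{199}$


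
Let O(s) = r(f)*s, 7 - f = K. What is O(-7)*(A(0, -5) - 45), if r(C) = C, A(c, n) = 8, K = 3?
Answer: 1036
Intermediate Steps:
f = 4 (f = 7 - 1*3 = 7 - 3 = 4)
O(s) = 4*s
O(-7)*(A(0, -5) - 45) = (4*(-7))*(8 - 45) = -28*(-37) = 1036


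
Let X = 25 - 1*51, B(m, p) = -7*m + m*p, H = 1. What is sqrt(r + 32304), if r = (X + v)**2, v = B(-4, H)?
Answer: 2*sqrt(8077) ≈ 179.74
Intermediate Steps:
X = -26 (X = 25 - 51 = -26)
v = 24 (v = -4*(-7 + 1) = -4*(-6) = 24)
r = 4 (r = (-26 + 24)**2 = (-2)**2 = 4)
sqrt(r + 32304) = sqrt(4 + 32304) = sqrt(32308) = 2*sqrt(8077)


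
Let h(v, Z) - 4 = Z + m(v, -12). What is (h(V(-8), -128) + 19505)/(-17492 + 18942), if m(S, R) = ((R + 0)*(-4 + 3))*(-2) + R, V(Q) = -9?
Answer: 3869/290 ≈ 13.341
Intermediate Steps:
m(S, R) = 3*R (m(S, R) = (R*(-1))*(-2) + R = -R*(-2) + R = 2*R + R = 3*R)
h(v, Z) = -32 + Z (h(v, Z) = 4 + (Z + 3*(-12)) = 4 + (Z - 36) = 4 + (-36 + Z) = -32 + Z)
(h(V(-8), -128) + 19505)/(-17492 + 18942) = ((-32 - 128) + 19505)/(-17492 + 18942) = (-160 + 19505)/1450 = 19345*(1/1450) = 3869/290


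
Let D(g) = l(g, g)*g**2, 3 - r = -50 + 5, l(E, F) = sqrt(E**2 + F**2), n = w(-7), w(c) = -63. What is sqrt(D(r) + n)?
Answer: 3*sqrt(-7 + 12288*sqrt(2)) ≈ 395.40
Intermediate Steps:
n = -63
r = 48 (r = 3 - (-50 + 5) = 3 - 1*(-45) = 3 + 45 = 48)
D(g) = sqrt(2)*g**2*sqrt(g**2) (D(g) = sqrt(g**2 + g**2)*g**2 = sqrt(2*g**2)*g**2 = (sqrt(2)*sqrt(g**2))*g**2 = sqrt(2)*g**2*sqrt(g**2))
sqrt(D(r) + n) = sqrt(sqrt(2)*48**2*sqrt(48**2) - 63) = sqrt(sqrt(2)*2304*sqrt(2304) - 63) = sqrt(sqrt(2)*2304*48 - 63) = sqrt(110592*sqrt(2) - 63) = sqrt(-63 + 110592*sqrt(2))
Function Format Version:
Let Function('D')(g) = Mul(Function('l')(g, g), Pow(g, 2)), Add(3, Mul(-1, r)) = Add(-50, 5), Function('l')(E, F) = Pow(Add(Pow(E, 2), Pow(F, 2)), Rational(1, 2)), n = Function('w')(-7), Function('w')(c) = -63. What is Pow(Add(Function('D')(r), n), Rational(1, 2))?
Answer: Mul(3, Pow(Add(-7, Mul(12288, Pow(2, Rational(1, 2)))), Rational(1, 2))) ≈ 395.40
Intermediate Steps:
n = -63
r = 48 (r = Add(3, Mul(-1, Add(-50, 5))) = Add(3, Mul(-1, -45)) = Add(3, 45) = 48)
Function('D')(g) = Mul(Pow(2, Rational(1, 2)), Pow(g, 2), Pow(Pow(g, 2), Rational(1, 2))) (Function('D')(g) = Mul(Pow(Add(Pow(g, 2), Pow(g, 2)), Rational(1, 2)), Pow(g, 2)) = Mul(Pow(Mul(2, Pow(g, 2)), Rational(1, 2)), Pow(g, 2)) = Mul(Mul(Pow(2, Rational(1, 2)), Pow(Pow(g, 2), Rational(1, 2))), Pow(g, 2)) = Mul(Pow(2, Rational(1, 2)), Pow(g, 2), Pow(Pow(g, 2), Rational(1, 2))))
Pow(Add(Function('D')(r), n), Rational(1, 2)) = Pow(Add(Mul(Pow(2, Rational(1, 2)), Pow(48, 2), Pow(Pow(48, 2), Rational(1, 2))), -63), Rational(1, 2)) = Pow(Add(Mul(Pow(2, Rational(1, 2)), 2304, Pow(2304, Rational(1, 2))), -63), Rational(1, 2)) = Pow(Add(Mul(Pow(2, Rational(1, 2)), 2304, 48), -63), Rational(1, 2)) = Pow(Add(Mul(110592, Pow(2, Rational(1, 2))), -63), Rational(1, 2)) = Pow(Add(-63, Mul(110592, Pow(2, Rational(1, 2)))), Rational(1, 2))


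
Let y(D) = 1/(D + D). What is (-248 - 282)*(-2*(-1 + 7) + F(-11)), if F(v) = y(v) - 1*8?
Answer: 116865/11 ≈ 10624.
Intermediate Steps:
y(D) = 1/(2*D)
F(v) = -8 + 1/(2*v) (F(v) = 1/(2*v) - 1*8 = 1/(2*v) - 8 = -8 + 1/(2*v))
(-248 - 282)*(-2*(-1 + 7) + F(-11)) = (-248 - 282)*(-2*(-1 + 7) + (-8 + (1/2)/(-11))) = -530*(-2*6 + (-8 + (1/2)*(-1/11))) = -530*(-12 + (-8 - 1/22)) = -530*(-12 - 177/22) = -530*(-441/22) = 116865/11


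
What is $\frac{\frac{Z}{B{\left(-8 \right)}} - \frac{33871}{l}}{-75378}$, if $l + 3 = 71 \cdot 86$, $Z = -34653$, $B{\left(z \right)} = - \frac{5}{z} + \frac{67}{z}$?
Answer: $- \frac{844899035}{14260989954} \approx -0.059245$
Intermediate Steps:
$B{\left(z \right)} = \frac{62}{z}$
$l = 6103$ ($l = -3 + 71 \cdot 86 = -3 + 6106 = 6103$)
$\frac{\frac{Z}{B{\left(-8 \right)}} - \frac{33871}{l}}{-75378} = \frac{- \frac{34653}{62 \frac{1}{-8}} - \frac{33871}{6103}}{-75378} = \left(- \frac{34653}{62 \left(- \frac{1}{8}\right)} - \frac{33871}{6103}\right) \left(- \frac{1}{75378}\right) = \left(- \frac{34653}{- \frac{31}{4}} - \frac{33871}{6103}\right) \left(- \frac{1}{75378}\right) = \left(\left(-34653\right) \left(- \frac{4}{31}\right) - \frac{33871}{6103}\right) \left(- \frac{1}{75378}\right) = \left(\frac{138612}{31} - \frac{33871}{6103}\right) \left(- \frac{1}{75378}\right) = \frac{844899035}{189193} \left(- \frac{1}{75378}\right) = - \frac{844899035}{14260989954}$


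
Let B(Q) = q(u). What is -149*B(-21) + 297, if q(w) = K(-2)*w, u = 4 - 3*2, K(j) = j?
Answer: -299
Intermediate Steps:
u = -2 (u = 4 - 6 = -2)
q(w) = -2*w
B(Q) = 4 (B(Q) = -2*(-2) = 4)
-149*B(-21) + 297 = -149*4 + 297 = -596 + 297 = -299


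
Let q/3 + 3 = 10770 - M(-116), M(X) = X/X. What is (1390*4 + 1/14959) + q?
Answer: 566317823/14959 ≈ 37858.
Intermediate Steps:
M(X) = 1
q = 32298 (q = -9 + 3*(10770 - 1*1) = -9 + 3*(10770 - 1) = -9 + 3*10769 = -9 + 32307 = 32298)
(1390*4 + 1/14959) + q = (1390*4 + 1/14959) + 32298 = (5560 + 1/14959) + 32298 = 83172041/14959 + 32298 = 566317823/14959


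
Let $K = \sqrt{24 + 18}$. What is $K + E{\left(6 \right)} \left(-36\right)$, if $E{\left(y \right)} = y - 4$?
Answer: $-72 + \sqrt{42} \approx -65.519$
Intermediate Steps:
$E{\left(y \right)} = -4 + y$
$K = \sqrt{42} \approx 6.4807$
$K + E{\left(6 \right)} \left(-36\right) = \sqrt{42} + \left(-4 + 6\right) \left(-36\right) = \sqrt{42} + 2 \left(-36\right) = \sqrt{42} - 72 = -72 + \sqrt{42}$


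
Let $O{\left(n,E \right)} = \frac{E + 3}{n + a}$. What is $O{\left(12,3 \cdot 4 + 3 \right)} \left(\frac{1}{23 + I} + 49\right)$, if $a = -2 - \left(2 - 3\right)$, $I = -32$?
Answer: $80$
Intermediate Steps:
$a = -1$ ($a = -2 - \left(2 - 3\right) = -2 - -1 = -2 + 1 = -1$)
$O{\left(n,E \right)} = \frac{3 + E}{-1 + n}$ ($O{\left(n,E \right)} = \frac{E + 3}{n - 1} = \frac{3 + E}{-1 + n}$)
$O{\left(12,3 \cdot 4 + 3 \right)} \left(\frac{1}{23 + I} + 49\right) = \frac{3 + \left(3 \cdot 4 + 3\right)}{-1 + 12} \left(\frac{1}{23 - 32} + 49\right) = \frac{3 + \left(12 + 3\right)}{11} \left(\frac{1}{-9} + 49\right) = \frac{3 + 15}{11} \left(- \frac{1}{9} + 49\right) = \frac{1}{11} \cdot 18 \cdot \frac{440}{9} = \frac{18}{11} \cdot \frac{440}{9} = 80$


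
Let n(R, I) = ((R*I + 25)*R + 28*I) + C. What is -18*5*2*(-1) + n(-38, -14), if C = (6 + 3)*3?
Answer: -21351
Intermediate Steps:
C = 27 (C = 9*3 = 27)
n(R, I) = 27 + 28*I + R*(25 + I*R) (n(R, I) = ((R*I + 25)*R + 28*I) + 27 = ((I*R + 25)*R + 28*I) + 27 = ((25 + I*R)*R + 28*I) + 27 = (R*(25 + I*R) + 28*I) + 27 = (28*I + R*(25 + I*R)) + 27 = 27 + 28*I + R*(25 + I*R))
-18*5*2*(-1) + n(-38, -14) = -18*5*2*(-1) + (27 + 25*(-38) + 28*(-14) - 14*(-38)²) = -180*(-1) + (27 - 950 - 392 - 14*1444) = -18*(-10) + (27 - 950 - 392 - 20216) = 180 - 21531 = -21351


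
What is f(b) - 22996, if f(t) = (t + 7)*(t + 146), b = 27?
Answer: -17114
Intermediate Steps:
f(t) = (7 + t)*(146 + t)
f(b) - 22996 = (1022 + 27² + 153*27) - 22996 = (1022 + 729 + 4131) - 22996 = 5882 - 22996 = -17114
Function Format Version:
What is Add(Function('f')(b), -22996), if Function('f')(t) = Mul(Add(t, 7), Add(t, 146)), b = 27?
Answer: -17114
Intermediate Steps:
Function('f')(t) = Mul(Add(7, t), Add(146, t))
Add(Function('f')(b), -22996) = Add(Add(1022, Pow(27, 2), Mul(153, 27)), -22996) = Add(Add(1022, 729, 4131), -22996) = Add(5882, -22996) = -17114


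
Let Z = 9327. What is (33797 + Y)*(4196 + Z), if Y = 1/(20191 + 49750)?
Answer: 31965613010494/69941 ≈ 4.5704e+8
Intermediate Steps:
Y = 1/69941 ≈ 1.4298e-5
(33797 + Y)*(4196 + Z) = (33797 + 1/69941)*(4196 + 9327) = (2363795978/69941)*13523 = 31965613010494/69941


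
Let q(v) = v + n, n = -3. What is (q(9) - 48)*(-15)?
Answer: 630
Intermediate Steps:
q(v) = -3 + v (q(v) = v - 3 = -3 + v)
(q(9) - 48)*(-15) = ((-3 + 9) - 48)*(-15) = (6 - 48)*(-15) = -42*(-15) = 630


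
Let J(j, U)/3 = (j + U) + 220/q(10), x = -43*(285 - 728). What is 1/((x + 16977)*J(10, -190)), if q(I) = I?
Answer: -1/17076324 ≈ -5.8561e-8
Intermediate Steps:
x = 19049 (x = -43*(-443) = 19049)
J(j, U) = 66 + 3*U + 3*j (J(j, U) = 3*((j + U) + 220/10) = 3*((U + j) + 220*(⅒)) = 3*((U + j) + 22) = 3*(22 + U + j) = 66 + 3*U + 3*j)
1/((x + 16977)*J(10, -190)) = 1/((19049 + 16977)*(66 + 3*(-190) + 3*10)) = 1/(36026*(66 - 570 + 30)) = (1/36026)/(-474) = (1/36026)*(-1/474) = -1/17076324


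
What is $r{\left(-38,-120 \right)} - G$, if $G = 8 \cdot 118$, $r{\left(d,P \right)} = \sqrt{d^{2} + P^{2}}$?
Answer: $-944 + 2 \sqrt{3961} \approx -818.13$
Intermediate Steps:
$r{\left(d,P \right)} = \sqrt{P^{2} + d^{2}}$
$G = 944$
$r{\left(-38,-120 \right)} - G = \sqrt{\left(-120\right)^{2} + \left(-38\right)^{2}} - 944 = \sqrt{14400 + 1444} - 944 = \sqrt{15844} - 944 = 2 \sqrt{3961} - 944 = -944 + 2 \sqrt{3961}$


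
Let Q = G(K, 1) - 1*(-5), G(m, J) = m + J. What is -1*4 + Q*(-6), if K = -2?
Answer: -28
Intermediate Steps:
G(m, J) = J + m
Q = 4 (Q = (1 - 2) - 1*(-5) = -1 + 5 = 4)
-1*4 + Q*(-6) = -1*4 + 4*(-6) = -4 - 24 = -28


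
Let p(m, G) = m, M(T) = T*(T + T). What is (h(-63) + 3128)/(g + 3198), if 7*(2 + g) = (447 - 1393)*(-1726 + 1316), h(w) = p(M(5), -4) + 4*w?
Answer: 10241/205116 ≈ 0.049928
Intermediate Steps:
M(T) = 2*T**2 (M(T) = T*(2*T) = 2*T**2)
h(w) = 50 + 4*w (h(w) = 2*5**2 + 4*w = 2*25 + 4*w = 50 + 4*w)
g = 387846/7 (g = -2 + ((447 - 1393)*(-1726 + 1316))/7 = -2 + (-946*(-410))/7 = -2 + (1/7)*387860 = -2 + 387860/7 = 387846/7 ≈ 55407.)
(h(-63) + 3128)/(g + 3198) = ((50 + 4*(-63)) + 3128)/(387846/7 + 3198) = ((50 - 252) + 3128)/(410232/7) = (-202 + 3128)*(7/410232) = 2926*(7/410232) = 10241/205116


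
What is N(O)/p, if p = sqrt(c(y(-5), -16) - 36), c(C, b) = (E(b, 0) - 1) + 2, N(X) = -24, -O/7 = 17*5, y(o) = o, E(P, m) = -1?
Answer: 4*I ≈ 4.0*I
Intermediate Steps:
O = -595 (O = -119*5 = -7*85 = -595)
c(C, b) = 0 (c(C, b) = (-1 - 1) + 2 = -2 + 2 = 0)
p = 6*I (p = sqrt(0 - 36) = sqrt(-36) = 6*I ≈ 6.0*I)
N(O)/p = -24*(-I/6) = -(-4)*I = 4*I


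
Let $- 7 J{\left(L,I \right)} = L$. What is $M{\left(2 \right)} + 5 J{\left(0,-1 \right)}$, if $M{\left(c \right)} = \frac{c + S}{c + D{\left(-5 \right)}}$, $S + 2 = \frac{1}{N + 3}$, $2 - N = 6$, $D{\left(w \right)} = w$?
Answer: $\frac{1}{3} \approx 0.33333$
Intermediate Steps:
$N = -4$ ($N = 2 - 6 = -4$)
$J{\left(L,I \right)} = - \frac{L}{7}$
$S = -3$ ($S = -2 + \frac{1}{-4 + 3} = -2 + \frac{1}{-1} = -2 - 1 = -3$)
$M{\left(c \right)} = \frac{-3 + c}{-5 + c}$ ($M{\left(c \right)} = \frac{c - 3}{c - 5} = \frac{-3 + c}{-5 + c}$)
$M{\left(2 \right)} + 5 J{\left(0,-1 \right)} = \frac{-3 + 2}{-5 + 2} + 5 \left(\left(- \frac{1}{7}\right) 0\right) = \frac{1}{-3} \left(-1\right) + 5 \cdot 0 = \left(- \frac{1}{3}\right) \left(-1\right) + 0 = \frac{1}{3} + 0 = \frac{1}{3}$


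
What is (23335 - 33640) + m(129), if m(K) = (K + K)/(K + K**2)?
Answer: -669824/65 ≈ -10305.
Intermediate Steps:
m(K) = 2*K/(K + K**2) (m(K) = (2*K)/(K + K**2) = 2*K/(K + K**2))
(23335 - 33640) + m(129) = (23335 - 33640) + 2/(1 + 129) = -10305 + 2/130 = -10305 + 2*(1/130) = -10305 + 1/65 = -669824/65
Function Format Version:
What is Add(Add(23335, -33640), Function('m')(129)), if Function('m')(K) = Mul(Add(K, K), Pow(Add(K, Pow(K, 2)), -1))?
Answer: Rational(-669824, 65) ≈ -10305.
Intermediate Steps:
Function('m')(K) = Mul(2, K, Pow(Add(K, Pow(K, 2)), -1)) (Function('m')(K) = Mul(Mul(2, K), Pow(Add(K, Pow(K, 2)), -1)) = Mul(2, K, Pow(Add(K, Pow(K, 2)), -1)))
Add(Add(23335, -33640), Function('m')(129)) = Add(Add(23335, -33640), Mul(2, Pow(Add(1, 129), -1))) = Add(-10305, Mul(2, Pow(130, -1))) = Add(-10305, Mul(2, Rational(1, 130))) = Add(-10305, Rational(1, 65)) = Rational(-669824, 65)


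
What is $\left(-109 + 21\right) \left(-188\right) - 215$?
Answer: $16329$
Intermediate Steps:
$\left(-109 + 21\right) \left(-188\right) - 215 = \left(-88\right) \left(-188\right) - 215 = 16544 - 215 = 16329$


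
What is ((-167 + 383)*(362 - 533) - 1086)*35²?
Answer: -46576950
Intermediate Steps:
((-167 + 383)*(362 - 533) - 1086)*35² = (216*(-171) - 1086)*1225 = (-36936 - 1086)*1225 = -38022*1225 = -46576950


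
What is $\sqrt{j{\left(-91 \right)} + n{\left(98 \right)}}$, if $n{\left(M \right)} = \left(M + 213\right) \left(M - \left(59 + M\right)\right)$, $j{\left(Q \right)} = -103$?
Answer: $2 i \sqrt{4613} \approx 135.84 i$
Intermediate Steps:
$n{\left(M \right)} = -12567 - 59 M$ ($n{\left(M \right)} = \left(213 + M\right) \left(-59\right) = -12567 - 59 M$)
$\sqrt{j{\left(-91 \right)} + n{\left(98 \right)}} = \sqrt{-103 - 18349} = \sqrt{-18452} = 2 i \sqrt{4613}$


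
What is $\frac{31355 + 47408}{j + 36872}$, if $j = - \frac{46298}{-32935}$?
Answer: $\frac{370579915}{173489374} \approx 2.136$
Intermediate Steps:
$j = \frac{6614}{4705}$ ($j = \left(-46298\right) \left(- \frac{1}{32935}\right) = \frac{6614}{4705} \approx 1.4057$)
$\frac{31355 + 47408}{j + 36872} = \frac{31355 + 47408}{\frac{6614}{4705} + 36872} = \frac{78763}{\frac{173489374}{4705}} = 78763 \cdot \frac{4705}{173489374} = \frac{370579915}{173489374}$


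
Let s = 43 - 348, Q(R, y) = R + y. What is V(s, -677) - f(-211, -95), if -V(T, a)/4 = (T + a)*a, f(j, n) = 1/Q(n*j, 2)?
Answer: -53310105033/20047 ≈ -2.6593e+6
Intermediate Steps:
f(j, n) = 1/(2 + j*n) (f(j, n) = 1/(n*j + 2) = 1/(j*n + 2) = 1/(2 + j*n))
s = -305
V(T, a) = -4*a*(T + a) (V(T, a) = -4*(T + a)*a = -4*a*(T + a))
V(s, -677) - f(-211, -95) = -4*(-677)*(-305 - 677) - 1/(2 - 211*(-95)) = -4*(-677)*(-982) - 1/(2 + 20045) = -2659256 - 1/20047 = -53310105033/20047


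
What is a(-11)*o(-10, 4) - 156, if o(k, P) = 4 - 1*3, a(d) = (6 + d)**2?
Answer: -131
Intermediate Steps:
o(k, P) = 1 (o(k, P) = 4 - 3 = 1)
a(-11)*o(-10, 4) - 156 = (6 - 11)**2*1 - 156 = (-5)**2*1 - 156 = 25*1 - 156 = 25 - 156 = -131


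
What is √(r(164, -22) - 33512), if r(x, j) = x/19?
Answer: 2*I*√3023679/19 ≈ 183.04*I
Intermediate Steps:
r(x, j) = x/19 (r(x, j) = x*(1/19) = x/19)
√(r(164, -22) - 33512) = √((1/19)*164 - 33512) = √(164/19 - 33512) = √(-636564/19) = 2*I*√3023679/19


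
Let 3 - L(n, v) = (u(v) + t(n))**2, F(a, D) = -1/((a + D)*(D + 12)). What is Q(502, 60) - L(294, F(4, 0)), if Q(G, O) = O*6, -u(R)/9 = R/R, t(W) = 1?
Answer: 421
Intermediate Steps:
F(a, D) = -1/((12 + D)*(D + a)) (F(a, D) = -1/((D + a)*(12 + D)) = -1/((12 + D)*(D + a)))
u(R) = -9 (u(R) = -9*R/R = -9*1 = -9)
Q(G, O) = 6*O
L(n, v) = -61 (L(n, v) = 3 - (-9 + 1)**2 = 3 - 1*(-8)**2 = 3 - 1*64 = 3 - 64 = -61)
Q(502, 60) - L(294, F(4, 0)) = 6*60 - 1*(-61) = 360 + 61 = 421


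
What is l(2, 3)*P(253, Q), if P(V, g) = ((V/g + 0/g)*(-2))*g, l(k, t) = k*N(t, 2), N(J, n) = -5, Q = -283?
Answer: 5060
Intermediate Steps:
l(k, t) = -5*k (l(k, t) = k*(-5) = -5*k)
P(V, g) = -2*V (P(V, g) = ((V/g + 0)*(-2))*g = ((V/g)*(-2))*g = (-2*V/g)*g = -2*V)
l(2, 3)*P(253, Q) = (-5*2)*(-2*253) = -10*(-506) = 5060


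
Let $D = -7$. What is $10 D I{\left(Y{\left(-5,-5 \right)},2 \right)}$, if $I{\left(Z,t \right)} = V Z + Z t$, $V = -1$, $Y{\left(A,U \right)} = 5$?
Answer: $-350$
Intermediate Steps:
$I{\left(Z,t \right)} = - Z + Z t$
$10 D I{\left(Y{\left(-5,-5 \right)},2 \right)} = 10 \left(-7\right) 5 \left(-1 + 2\right) = - 70 \cdot 5 \cdot 1 = \left(-70\right) 5 = -350$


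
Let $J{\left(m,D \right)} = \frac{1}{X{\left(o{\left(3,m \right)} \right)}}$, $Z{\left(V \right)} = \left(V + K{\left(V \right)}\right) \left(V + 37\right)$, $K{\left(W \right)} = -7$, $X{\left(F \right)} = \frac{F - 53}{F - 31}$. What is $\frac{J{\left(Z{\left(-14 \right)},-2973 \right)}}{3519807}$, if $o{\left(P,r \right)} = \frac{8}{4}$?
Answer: $\frac{29}{179510157} \approx 1.6155 \cdot 10^{-7}$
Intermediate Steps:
$o{\left(P,r \right)} = 2$ ($o{\left(P,r \right)} = 8 \cdot \frac{1}{4} = 2$)
$X{\left(F \right)} = \frac{-53 + F}{-31 + F}$
$Z{\left(V \right)} = \left(-7 + V\right) \left(37 + V\right)$ ($Z{\left(V \right)} = \left(V - 7\right) \left(V + 37\right) = \left(-7 + V\right) \left(37 + V\right)$)
$J{\left(m,D \right)} = \frac{29}{51}$ ($J{\left(m,D \right)} = \frac{1}{\frac{1}{-31 + 2} \left(-53 + 2\right)} = \frac{1}{\frac{1}{-29} \left(-51\right)} = \frac{1}{\left(- \frac{1}{29}\right) \left(-51\right)} = \frac{1}{\frac{51}{29}} = \frac{29}{51}$)
$\frac{J{\left(Z{\left(-14 \right)},-2973 \right)}}{3519807} = \frac{29}{51 \cdot 3519807} = \frac{29}{51} \cdot \frac{1}{3519807} = \frac{29}{179510157}$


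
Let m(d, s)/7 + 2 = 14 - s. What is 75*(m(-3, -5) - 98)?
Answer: 1575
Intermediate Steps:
m(d, s) = 84 - 7*s (m(d, s) = -14 + 7*(14 - s) = -14 + (98 - 7*s) = 84 - 7*s)
75*(m(-3, -5) - 98) = 75*((84 - 7*(-5)) - 98) = 75*((84 + 35) - 98) = 75*(119 - 98) = 75*21 = 1575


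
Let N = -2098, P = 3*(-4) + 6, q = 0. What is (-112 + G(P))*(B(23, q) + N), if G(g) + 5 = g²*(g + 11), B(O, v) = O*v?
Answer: -132174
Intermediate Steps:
P = -6 (P = -12 + 6 = -6)
G(g) = -5 + g²*(11 + g) (G(g) = -5 + g²*(g + 11) = -5 + g²*(11 + g))
(-112 + G(P))*(B(23, q) + N) = (-112 + (-5 + (-6)³ + 11*(-6)²))*(23*0 - 2098) = (-112 + (-5 - 216 + 11*36))*(0 - 2098) = (-112 + (-5 - 216 + 396))*(-2098) = (-112 + 175)*(-2098) = 63*(-2098) = -132174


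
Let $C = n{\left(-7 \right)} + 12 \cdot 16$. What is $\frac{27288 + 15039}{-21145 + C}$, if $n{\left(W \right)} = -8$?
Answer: $- \frac{4703}{2329} \approx -2.0193$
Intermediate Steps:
$C = 184$ ($C = -8 + 12 \cdot 16 = -8 + 192 = 184$)
$\frac{27288 + 15039}{-21145 + C} = \frac{27288 + 15039}{-21145 + 184} = \frac{42327}{-20961} = 42327 \left(- \frac{1}{20961}\right) = - \frac{4703}{2329}$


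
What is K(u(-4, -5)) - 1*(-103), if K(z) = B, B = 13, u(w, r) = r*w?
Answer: 116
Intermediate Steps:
K(z) = 13
K(u(-4, -5)) - 1*(-103) = 13 - 1*(-103) = 13 + 103 = 116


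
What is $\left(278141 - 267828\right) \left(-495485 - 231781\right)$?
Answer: $-7500294258$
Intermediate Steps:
$\left(278141 - 267828\right) \left(-495485 - 231781\right) = 10313 \left(-727266\right) = -7500294258$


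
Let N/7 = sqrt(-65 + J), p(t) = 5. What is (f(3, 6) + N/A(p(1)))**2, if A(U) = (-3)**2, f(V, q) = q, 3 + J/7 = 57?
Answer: 18253/81 + 28*sqrt(313)/3 ≈ 390.47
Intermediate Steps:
J = 378 (J = -21 + 7*57 = -21 + 399 = 378)
N = 7*sqrt(313) (N = 7*sqrt(-65 + 378) = 7*sqrt(313) ≈ 123.84)
A(U) = 9
(f(3, 6) + N/A(p(1)))**2 = (6 + (7*sqrt(313))/9)**2 = (6 + (7*sqrt(313))*(1/9))**2 = (6 + 7*sqrt(313)/9)**2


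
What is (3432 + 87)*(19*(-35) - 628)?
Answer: -4550067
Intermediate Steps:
(3432 + 87)*(19*(-35) - 628) = 3519*(-665 - 628) = 3519*(-1293) = -4550067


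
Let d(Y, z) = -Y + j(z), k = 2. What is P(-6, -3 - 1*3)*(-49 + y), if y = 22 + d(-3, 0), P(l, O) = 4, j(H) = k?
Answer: -88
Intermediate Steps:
j(H) = 2
d(Y, z) = 2 - Y (d(Y, z) = -Y + 2 = 2 - Y)
y = 27 (y = 22 + (2 - 1*(-3)) = 22 + (2 + 3) = 22 + 5 = 27)
P(-6, -3 - 1*3)*(-49 + y) = 4*(-49 + 27) = 4*(-22) = -88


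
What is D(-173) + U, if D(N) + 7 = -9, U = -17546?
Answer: -17562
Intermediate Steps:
D(N) = -16 (D(N) = -7 - 9 = -16)
D(-173) + U = -16 - 17546 = -17562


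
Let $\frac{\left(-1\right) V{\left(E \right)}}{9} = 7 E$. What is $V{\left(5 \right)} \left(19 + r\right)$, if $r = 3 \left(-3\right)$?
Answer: $-3150$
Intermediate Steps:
$V{\left(E \right)} = - 63 E$ ($V{\left(E \right)} = - 9 \cdot 7 E = - 63 E$)
$r = -9$
$V{\left(5 \right)} \left(19 + r\right) = \left(-63\right) 5 \left(19 - 9\right) = \left(-315\right) 10 = -3150$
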